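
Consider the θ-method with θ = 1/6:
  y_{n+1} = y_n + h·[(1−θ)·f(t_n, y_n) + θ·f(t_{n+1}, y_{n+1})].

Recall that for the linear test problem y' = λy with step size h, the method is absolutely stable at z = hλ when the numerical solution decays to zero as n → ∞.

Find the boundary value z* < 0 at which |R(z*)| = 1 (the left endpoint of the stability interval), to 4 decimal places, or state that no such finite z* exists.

z* = -3.0000.

On y'=λy, z=hλ:
  y_{n+1} = y_n + z·[5/6·y_n + 1/6·y_{n+1}] ⇒ (1 − 1/6z)y_{n+1} = (1 + 5/6z)y_n
  Hence R(z) = (1 + 5/6z)/(1 − 1/6z).

Boundary: |R(x)|=1, x<0.
x=-0.51: |R|=0.5300
R=−1: 1+5/6x = −1+1/6x ⇒ -2/3x=2 ⇒ x=2/(-2/3)=-3.0000
Confirm numerically:
  x=-2.900: |R|=0.95506 <1
  x=-2.819: |R|=0.91790 <1
  x=-2.445: |R|=0.73712 <1
  x=-3.330: |R|=1.14148 >1
  x=-3.283: |R|=1.12194 >1
  x=-3.213: |R|=1.09248 >1
Stable set (-3.0000, 0).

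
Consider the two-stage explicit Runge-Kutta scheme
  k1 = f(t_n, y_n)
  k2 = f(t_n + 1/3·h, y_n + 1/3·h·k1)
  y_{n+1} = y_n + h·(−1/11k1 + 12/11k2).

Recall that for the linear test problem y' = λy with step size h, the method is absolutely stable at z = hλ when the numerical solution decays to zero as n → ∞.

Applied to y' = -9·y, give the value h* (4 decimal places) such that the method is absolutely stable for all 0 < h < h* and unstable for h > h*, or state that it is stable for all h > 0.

(-2.7500,0); λ=-9 ⇒ h* = (11/4)/9 = 0.3056.

Test eqn y'=λy, z=hλ:
  k1=λy_n ⇒ h·k1=z·y_n;  k2=λ(1+1/3z)y_n ⇒ h·k2=z(1+1/3z)y_n
  y_{n+1}/y_n = 1 − 1/11z + 12/11z(1+1/3z) = 1 + z + 4/11z²
  R(z) = 1 + z + 4/11z².

Find x<0 with |R(x)|<1.
x=-0.37: |R|=0.6798
R=1: x+4/11x²=0 ⇒ x=−11/4=-2.7500; min R=1−1/(4·4/11)=0.3125>−1
Confirm numerically:
  x=-2.723: |R|=0.97327 <1
  x=-2.504: |R|=0.77601 <1
  x=-2.497: |R|=0.77028 <1
  x=-1.204: |R|=0.32313 <1
  x=-3.126: |R|=1.42741 >1
  x=-3.066: |R|=1.35231 >1
  x=-2.860: |R|=1.11440 >1
Stable set (-2.7500, 0).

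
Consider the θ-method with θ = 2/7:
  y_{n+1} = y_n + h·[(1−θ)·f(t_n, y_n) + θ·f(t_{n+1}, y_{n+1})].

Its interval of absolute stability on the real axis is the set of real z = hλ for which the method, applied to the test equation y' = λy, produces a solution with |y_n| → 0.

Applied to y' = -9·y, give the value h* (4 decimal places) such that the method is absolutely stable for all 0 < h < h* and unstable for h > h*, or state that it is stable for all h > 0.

(-4.6667,0); λ=-9 ⇒ h* = (14/3)/9 = 0.5185.

With y'=λy (z=hλ):
  y_{n+1} = y_n + z·[5/7·y_n + 2/7·y_{n+1}] ⇒ (1 − 2/7z)y_{n+1} = (1 + 5/7z)y_n
  R(z) = (1 + 5/7z)/(1 − 2/7z).

Find x<0 with |R(x)|<1.
x=-0.55: |R|=0.5247
R=−1: 1+5/7x = −1+2/7x ⇒ -3/7x=2 ⇒ x=2/(-3/7)=-4.6667
Confirm numerically:
  x=-4.267: |R|=0.92281 <1
  x=-4.048: |R|=0.87705 <1
  x=-1.936: |R|=0.24650 <1
  x=-1.934: |R|=0.24568 <1
  x=-5.039: |R|=1.06541 >1
  x=-4.978: |R|=1.05508 >1
  x=-4.962: |R|=1.05235 >1
Interval (-4.6667, 0).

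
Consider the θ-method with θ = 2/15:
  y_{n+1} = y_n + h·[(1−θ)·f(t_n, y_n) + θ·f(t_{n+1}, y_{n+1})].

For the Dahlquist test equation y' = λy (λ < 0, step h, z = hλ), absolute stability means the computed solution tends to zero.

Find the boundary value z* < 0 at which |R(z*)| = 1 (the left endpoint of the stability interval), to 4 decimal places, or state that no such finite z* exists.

Set f=λy, z=hλ:
  y_{n+1} = y_n + z·[13/15·y_n + 2/15·y_{n+1}] ⇒ (1 − 2/15z)y_{n+1} = (1 + 13/15z)y_n
  so R(z) = (1 + 13/15z)/(1 − 2/15z).

Need |R(x)|<1, x<0.
x=-0.4: |R|=0.6203
R=−1: 1+13/15x = −1+2/15x ⇒ -11/15x=2 ⇒ x=2/(-11/15)=-2.7273
Confirm numerically:
  x=-2.054: |R|=0.61241 <1
  x=-1.750: |R|=0.41892 <1
  x=-1.646: |R|=0.34977 <1
  x=-2.928: |R|=1.10587 >1
  x=-2.783: |R|=1.02981 >1
Stable set (-2.7273, 0).

left endpoint -2.7273.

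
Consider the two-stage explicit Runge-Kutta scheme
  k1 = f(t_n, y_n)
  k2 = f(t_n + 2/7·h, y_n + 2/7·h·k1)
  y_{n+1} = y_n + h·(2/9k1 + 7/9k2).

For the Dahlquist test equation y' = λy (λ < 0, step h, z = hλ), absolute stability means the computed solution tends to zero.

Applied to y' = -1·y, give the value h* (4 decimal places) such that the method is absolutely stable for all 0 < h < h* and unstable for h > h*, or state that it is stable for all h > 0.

Test eqn y'=λy, z=hλ:
  k1=λy_n ⇒ h·k1=z·y_n;  k2=λ(1+2/7z)y_n ⇒ h·k2=z(1+2/7z)y_n
  y_{n+1}/y_n = 1 + 2/9z + 7/9z(1+2/7z) = 1 + z + 2/9z²
  R(z) = 1 + z + 2/9z².

Solve |R(x)|<1 on ℝ⁻.
x=-1.15: |R|=0.1439
R=1: x+2/9x²=0 ⇒ x=−9/2=-4.5000; min R=1−1/(4·2/9)=-0.1250>−1
Confirm numerically:
  x=-4.416: |R|=0.91757 <1
  x=-3.642: |R|=0.30559 <1
  x=-1.992: |R|=0.11021 <1
  x=-4.975: |R|=1.52514 >1
  x=-4.837: |R|=1.36224 >1
  x=-4.627: |R|=1.13058 >1
So |R|<1 on (-4.5000, 0).

(-4.5000,0); λ=-1 ⇒ h* = (9/2)/1 = 4.5000.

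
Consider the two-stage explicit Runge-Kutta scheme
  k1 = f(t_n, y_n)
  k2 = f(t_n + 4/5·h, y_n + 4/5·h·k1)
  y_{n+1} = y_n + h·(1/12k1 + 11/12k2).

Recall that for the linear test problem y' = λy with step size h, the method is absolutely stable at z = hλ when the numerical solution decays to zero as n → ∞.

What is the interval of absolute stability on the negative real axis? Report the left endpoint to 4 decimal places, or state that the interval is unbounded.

(-1.3636, 0).

Test eqn y'=λy, z=hλ:
  k1=λy_n ⇒ h·k1=z·y_n;  k2=λ(1+4/5z)y_n ⇒ h·k2=z(1+4/5z)y_n
  y_{n+1}/y_n = 1 + 1/12z + 11/12z(1+4/5z) = 1 + z + 11/15z²
  Hence R(z) = 1 + z + 11/15z².

Solve |R(x)|<1 on ℝ⁻.
x=-1.36: |R|=0.9964
R=1: x+11/15x²=0 ⇒ x=−15/11=-1.3636; min R=1−1/(4·11/15)=0.6591>−1
Confirm numerically:
  x=-1.042: |R|=0.75423 <1
  x=-0.866: |R|=0.68397 <1
  x=-0.597: |R|=0.66437 <1
  x=-1.736: |R|=1.47404 >1
  x=-1.729: |R|=1.46326 >1
  x=-1.486: |R|=1.13334 >1
Stable set (-1.3636, 0).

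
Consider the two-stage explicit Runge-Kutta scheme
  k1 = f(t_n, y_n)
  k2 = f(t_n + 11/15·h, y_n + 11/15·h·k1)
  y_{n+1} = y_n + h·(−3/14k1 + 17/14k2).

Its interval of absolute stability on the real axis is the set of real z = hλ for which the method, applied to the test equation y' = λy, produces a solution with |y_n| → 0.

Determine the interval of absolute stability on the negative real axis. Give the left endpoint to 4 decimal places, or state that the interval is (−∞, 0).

Set f=λy, z=hλ:
  k1=λy_n ⇒ h·k1=z·y_n;  k2=λ(1+11/15z)y_n ⇒ h·k2=z(1+11/15z)y_n
  y_{n+1}/y_n = 1 − 3/14z + 17/14z(1+11/15z) = 1 + z + 187/210z²
  so R(z) = 1 + z + 187/210z².

Solve |R(x)|<1 on ℝ⁻.
x=-0.83: |R|=0.7834
R=1: x+187/210x²=0 ⇒ x=−210/187=-1.1230; min R=1−1/(4·187/210)=0.7193>−1
Confirm numerically:
  x=-0.773: |R|=0.75909 <1
  x=-0.667: |R|=0.72916 <1
  x=-0.663: |R|=0.72843 <1
  x=-1.694: |R|=1.86134 >1
  x=-1.460: |R|=1.43814 >1
Interval (-1.1230, 0).

(-1.1230, 0).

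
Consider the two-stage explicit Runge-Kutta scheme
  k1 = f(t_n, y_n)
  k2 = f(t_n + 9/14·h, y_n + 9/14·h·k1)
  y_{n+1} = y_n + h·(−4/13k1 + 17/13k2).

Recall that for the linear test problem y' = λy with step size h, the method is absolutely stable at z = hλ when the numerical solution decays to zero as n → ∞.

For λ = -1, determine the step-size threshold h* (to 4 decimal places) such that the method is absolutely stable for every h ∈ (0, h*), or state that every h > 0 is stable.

On y'=λy, z=hλ:
  k1=λy_n ⇒ h·k1=z·y_n;  k2=λ(1+9/14z)y_n ⇒ h·k2=z(1+9/14z)y_n
  y_{n+1}/y_n = 1 − 4/13z + 17/13z(1+9/14z) = 1 + z + 153/182z²
  Hence R(z) = 1 + z + 153/182z².

Solve |R(x)|<1 on ℝ⁻.
x=-1.12: |R|=0.9345
R=1: x+153/182x²=0 ⇒ x=−182/153=-1.1895; min R=1−1/(4·153/182)=0.7026>−1
Confirm numerically:
  x=-0.694: |R|=0.71089 <1
  x=-0.668: |R|=0.70712 <1
  x=-0.530: |R|=0.70614 <1
  x=-0.523: |R|=0.70694 <1
  x=-1.541: |R|=1.45530 >1
  x=-1.486: |R|=1.37034 >1
  x=-1.479: |R|=1.35989 >1
Stable set (-1.1895, 0).

(-1.1895,0); λ=-1 ⇒ h* = (182/153)/1 = 1.1895.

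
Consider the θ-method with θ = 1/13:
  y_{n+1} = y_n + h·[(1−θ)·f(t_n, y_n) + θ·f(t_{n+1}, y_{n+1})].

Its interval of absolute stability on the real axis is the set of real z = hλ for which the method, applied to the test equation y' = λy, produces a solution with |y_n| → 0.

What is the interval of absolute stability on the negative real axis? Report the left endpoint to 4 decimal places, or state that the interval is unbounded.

z∈(-2.3636,0).

With y'=λy (z=hλ):
  y_{n+1} = y_n + z·[12/13·y_n + 1/13·y_{n+1}] ⇒ (1 − 1/13z)y_{n+1} = (1 + 12/13z)y_n
  ⇒ R(z) = (1 + 12/13z)/(1 − 1/13z).

Solve |R(x)|<1 on ℝ⁻.
x=-1.57: |R|=0.4008
R=−1: 1+12/13x = −1+1/13x ⇒ -11/13x=2 ⇒ x=2/(-11/13)=-2.3636
Confirm numerically:
  x=-2.030: |R|=0.75582 <1
  x=-1.468: |R|=0.31905 <1
  x=-1.183: |R|=0.08433 <1
  x=-2.903: |R|=1.37307 >1
  x=-2.481: |R|=1.08339 >1
So |R|<1 on (-2.3636, 0).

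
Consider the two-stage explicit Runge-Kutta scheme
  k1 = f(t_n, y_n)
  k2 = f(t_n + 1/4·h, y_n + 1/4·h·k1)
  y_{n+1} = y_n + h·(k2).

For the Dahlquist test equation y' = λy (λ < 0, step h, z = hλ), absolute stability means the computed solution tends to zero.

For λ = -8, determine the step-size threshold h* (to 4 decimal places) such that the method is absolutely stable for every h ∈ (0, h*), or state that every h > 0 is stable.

(-4.0000,0); λ=-8 ⇒ h* = (4)/8 = 0.5000.

Test eqn y'=λy, z=hλ:
  k1=λy_n ⇒ h·k1=z·y_n;  k2=λ(1+1/4z)y_n ⇒ h·k2=z(1+1/4z)y_n
  y_{n+1}/y_n = 1 + z(1+1/4z) = 1 + z + 1/4z²
  ⇒ R(z) = 1 + z + 1/4z².

Boundary: |R(x)|=1, x<0.
x=-0.36: |R|=0.6724
R=1: x+1/4x²=0 ⇒ x=−4=-4.0000; min R=1−1/(4·1/4)=0.0000>−1
Confirm numerically:
  x=-3.978: |R|=0.97812 <1
  x=-3.362: |R|=0.46376 <1
  x=-3.321: |R|=0.43626 <1
  x=-1.690: |R|=0.02402 <1
  x=-4.569: |R|=1.64994 >1
  x=-4.539: |R|=1.61163 >1
So |R|<1 on (-4.0000, 0).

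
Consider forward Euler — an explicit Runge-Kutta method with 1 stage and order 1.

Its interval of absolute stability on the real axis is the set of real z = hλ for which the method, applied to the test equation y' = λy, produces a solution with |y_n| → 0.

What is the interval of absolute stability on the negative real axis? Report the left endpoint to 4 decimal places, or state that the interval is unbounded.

With y'=λy (z=hλ):
  order 1, 1-stage ⇒ R(z)=1+z
  (e.g. R(-1.34)=-0.34000, |R|=0.34000)

Need |R(x)|<1, x<0.
x=-1.34: |R|=0.3400
|R(-2.28)|=1.2800 |R(-1.61)|=0.6100 |R(-0.64)|=0.3600
Bisect:
  x_lo=-2.6734 |R|=1.6734  x_hi=-0.0898 |R|=0.9102
  mid=-1.38162 |R|=0.38162 →hi
  mid=-2.02752 |R|=1.02752 →lo
  mid=-1.70457 |R|=0.70457 →hi
  mid=-1.86604 |R|=0.86604 →hi
  mid=-1.94678 |R|=0.94678 →hi
  mid=-1.98715 |R|=0.98715 →hi
  mid=-2.00734 |R|=1.00734 →lo
  mid=-1.99724 |R|=0.99724 →hi
  mid=-2.00229 |R|=1.00229 →lo
  ...
  [-2.00008,-1.99992] ⇒ x*=-2.0000
Stable set (-2.0000, 0).

z∈(-2.0000,0).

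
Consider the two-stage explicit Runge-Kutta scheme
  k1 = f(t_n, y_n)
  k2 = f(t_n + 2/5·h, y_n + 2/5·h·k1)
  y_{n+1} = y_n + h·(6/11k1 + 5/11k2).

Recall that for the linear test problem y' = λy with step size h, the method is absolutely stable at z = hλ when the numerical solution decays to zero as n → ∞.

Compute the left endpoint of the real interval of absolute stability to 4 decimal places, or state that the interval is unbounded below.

On y'=λy, z=hλ:
  k1=λy_n ⇒ h·k1=z·y_n;  k2=λ(1+2/5z)y_n ⇒ h·k2=z(1+2/5z)y_n
  y_{n+1}/y_n = 1 + 6/11z + 5/11z(1+2/5z) = 1 + z + 2/11z²
  R(z) = 1 + z + 2/11z².

Find x<0 with |R(x)|<1.
x=-0.95: |R|=0.2141
R=1: x+2/11x²=0 ⇒ x=−11/2=-5.5000; min R=1−1/(4·2/11)=-0.3750>−1
Confirm numerically:
  x=-5.369: |R|=0.87212 <1
  x=-4.633: |R|=0.26967 <1
  x=-3.623: |R|=0.23643 <1
  x=-2.890: |R|=0.37144 <1
  x=-6.056: |R|=1.61221 >1
  x=-5.883: |R|=1.40967 >1
  x=-5.661: |R|=1.16571 >1
Interval (-5.5000, 0).

z* = -5.5000.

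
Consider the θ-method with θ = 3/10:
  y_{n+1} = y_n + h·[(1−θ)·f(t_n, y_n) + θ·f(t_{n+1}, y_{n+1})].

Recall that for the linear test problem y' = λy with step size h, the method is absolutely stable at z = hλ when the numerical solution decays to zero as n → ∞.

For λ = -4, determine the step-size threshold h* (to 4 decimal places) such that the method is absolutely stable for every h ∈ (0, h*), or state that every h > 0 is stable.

Set f=λy, z=hλ:
  y_{n+1} = y_n + z·[7/10·y_n + 3/10·y_{n+1}] ⇒ (1 − 3/10z)y_{n+1} = (1 + 7/10z)y_n
  Hence R(z) = (1 + 7/10z)/(1 − 3/10z).

Need |R(x)|<1, x<0.
x=-0.77: |R|=0.3745
R=−1: 1+7/10x = −1+3/10x ⇒ -2/5x=2 ⇒ x=2/(-2/5)=-5.0000
Confirm numerically:
  x=-4.875: |R|=0.97970 <1
  x=-4.441: |R|=0.90413 <1
  x=-3.427: |R|=0.68976 <1
  x=-2.793: |R|=0.51967 <1
  x=-5.463: |R|=1.07018 >1
  x=-5.257: |R|=1.03989 >1
  x=-5.048: |R|=1.00764 >1
Interval (-5.0000, 0).

(-5.0000,0); λ=-4 ⇒ h* = (5)/4 = 1.2500.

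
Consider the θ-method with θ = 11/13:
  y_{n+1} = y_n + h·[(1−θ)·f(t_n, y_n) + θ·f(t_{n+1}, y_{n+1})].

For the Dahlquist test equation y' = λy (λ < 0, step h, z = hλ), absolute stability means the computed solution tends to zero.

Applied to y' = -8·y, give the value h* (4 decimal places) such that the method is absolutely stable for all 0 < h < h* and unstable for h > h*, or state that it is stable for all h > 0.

unbounded; (−∞, 0). Any h>0 works for λ=-8.

Set f=λy, z=hλ:
  y_{n+1} = y_n + z·[2/13·y_n + 11/13·y_{n+1}] ⇒ (1 − 11/13z)y_{n+1} = (1 + 2/13z)y_n
  R(z) = (1 + 2/13z)/(1 − 11/13z).

Find x<0 with |R(x)|<1.
x=-0.8: |R|=0.5229
x=-2: |R|=0.2571
x=-10: |R|=0.0569
x=-100: |R|=0.1680
θ=11/13≥1/2 ⇒ |1+2/13x|<|1−11/13x| ∀x<0 ⇒ interval (−∞,0).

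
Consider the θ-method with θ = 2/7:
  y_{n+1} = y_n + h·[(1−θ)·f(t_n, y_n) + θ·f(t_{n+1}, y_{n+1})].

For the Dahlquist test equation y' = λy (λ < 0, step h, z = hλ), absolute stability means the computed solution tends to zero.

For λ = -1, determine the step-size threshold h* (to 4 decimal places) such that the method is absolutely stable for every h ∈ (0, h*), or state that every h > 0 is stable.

With y'=λy (z=hλ):
  y_{n+1} = y_n + z·[5/7·y_n + 2/7·y_{n+1}] ⇒ (1 − 2/7z)y_{n+1} = (1 + 5/7z)y_n
  Hence R(z) = (1 + 5/7z)/(1 − 2/7z).

Need |R(x)|<1, x<0.
x=-1.65: |R|=0.1214
R=−1: 1+5/7x = −1+2/7x ⇒ -3/7x=2 ⇒ x=2/(-3/7)=-4.6667
Confirm numerically:
  x=-4.324: |R|=0.93430 <1
  x=-3.888: |R|=0.84191 <1
  x=-3.663: |R|=0.78982 <1
  x=-5.198: |R|=1.09163 >1
  x=-4.895: |R|=1.04080 >1
  x=-4.827: |R|=1.02888 >1
Stable set (-4.6667, 0).

(-4.6667,0); λ=-1 ⇒ h* = (14/3)/1 = 4.6667.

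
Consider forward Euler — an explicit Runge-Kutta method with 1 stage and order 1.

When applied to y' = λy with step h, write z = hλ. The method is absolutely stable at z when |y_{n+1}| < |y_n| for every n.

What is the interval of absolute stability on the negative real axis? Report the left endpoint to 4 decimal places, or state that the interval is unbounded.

z∈(-2.0000,0).

Set f=λy, z=hλ:
  order 1, 1-stage ⇒ R(z)=1+z
  (e.g. R(-0.8)=0.20000, |R|=0.20000)

Find x<0 with |R(x)|<1.
x=-0.8: |R|=0.2000
|R(-2.28)|=1.2800 |R(-1.96)|=0.9600 |R(-0.86)|=0.1400
Bisect:
  x_lo=-2.3979 |R|=1.3979  x_hi=-0.3022 |R|=0.6978
  mid=-1.35005 |R|=0.35005 →hi
  mid=-1.87398 |R|=0.87398 →hi
  mid=-2.13595 |R|=1.13595 →lo
  mid=-2.00497 |R|=1.00497 →lo
  mid=-1.93948 |R|=0.93948 →hi
  mid=-1.97222 |R|=0.97222 →hi
  mid=-1.98859 |R|=0.98859 →hi
  mid=-1.99678 |R|=0.99678 →hi
  ...
  [-2.00011,-1.99998] ⇒ x*=-2.0000
Stable set (-2.0000, 0).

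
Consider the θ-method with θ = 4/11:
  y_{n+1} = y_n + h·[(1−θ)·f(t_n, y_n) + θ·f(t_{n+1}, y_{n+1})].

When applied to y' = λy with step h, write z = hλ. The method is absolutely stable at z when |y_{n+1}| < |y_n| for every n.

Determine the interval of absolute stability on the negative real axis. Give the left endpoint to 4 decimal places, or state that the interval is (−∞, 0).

Set f=λy, z=hλ:
  y_{n+1} = y_n + z·[7/11·y_n + 4/11·y_{n+1}] ⇒ (1 − 4/11z)y_{n+1} = (1 + 7/11z)y_n
  so R(z) = (1 + 7/11z)/(1 − 4/11z).

Boundary: |R(x)|=1, x<0.
x=-1.38: |R|=0.0811
R=−1: 1+7/11x = −1+4/11x ⇒ -3/11x=2 ⇒ x=2/(-3/11)=-7.3333
Confirm numerically:
  x=-5.570: |R|=0.84105 <1
  x=-5.299: |R|=0.81044 <1
  x=-4.666: |R|=0.73025 <1
  x=-7.927: |R|=1.04170 >1
  x=-7.906: |R|=1.04031 >1
  x=-7.528: |R|=1.01421 >1
So |R|<1 on (-7.3333, 0).

(-7.3333, 0).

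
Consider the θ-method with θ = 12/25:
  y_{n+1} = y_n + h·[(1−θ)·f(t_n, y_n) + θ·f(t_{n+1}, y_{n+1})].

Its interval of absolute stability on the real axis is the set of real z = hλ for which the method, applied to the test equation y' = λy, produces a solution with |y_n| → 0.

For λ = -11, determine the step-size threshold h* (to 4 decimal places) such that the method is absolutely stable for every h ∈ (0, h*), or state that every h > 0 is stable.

With y'=λy (z=hλ):
  y_{n+1} = y_n + z·[13/25·y_n + 12/25·y_{n+1}] ⇒ (1 − 12/25z)y_{n+1} = (1 + 13/25z)y_n
  Hence R(z) = (1 + 13/25z)/(1 − 12/25z).

Find x<0 with |R(x)|<1.
x=-0.72: |R|=0.4649
R=−1: 1+13/25x = −1+12/25x ⇒ -1/25x=2 ⇒ x=2/(-1/25)=-50.0000
Confirm numerically:
  x=-37.653: |R|=0.97411 <1
  x=-34.853: |R|=0.96583 <1
  x=-32.183: |R|=0.95667 <1
  x=-50.291: |R|=1.00046 >1
  x=-50.212: |R|=1.00034 >1
  x=-50.123: |R|=1.00020 >1
So |R|<1 on (-50.0000, 0).

(-50.0000,0); λ=-11 ⇒ h* = (50)/11 = 4.5455.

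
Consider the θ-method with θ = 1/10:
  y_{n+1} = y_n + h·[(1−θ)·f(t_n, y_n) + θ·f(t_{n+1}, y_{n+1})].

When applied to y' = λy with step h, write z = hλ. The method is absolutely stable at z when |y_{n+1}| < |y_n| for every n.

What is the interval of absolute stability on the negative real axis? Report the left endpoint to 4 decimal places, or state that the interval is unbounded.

z∈(-2.5000,0).

Set f=λy, z=hλ:
  y_{n+1} = y_n + z·[9/10·y_n + 1/10·y_{n+1}] ⇒ (1 − 1/10z)y_{n+1} = (1 + 9/10z)y_n
  ⇒ R(z) = (1 + 9/10z)/(1 − 1/10z).

Need |R(x)|<1, x<0.
x=-0.73: |R|=0.3197
R=−1: 1+9/10x = −1+1/10x ⇒ -4/5x=2 ⇒ x=2/(-4/5)=-2.5000
Confirm numerically:
  x=-1.950: |R|=0.63180 <1
  x=-1.370: |R|=0.20493 <1
  x=-1.205: |R|=0.07541 <1
  x=-2.961: |R|=1.28455 >1
  x=-2.812: |R|=1.19482 >1
  x=-2.777: |R|=1.17344 >1
So |R|<1 on (-2.5000, 0).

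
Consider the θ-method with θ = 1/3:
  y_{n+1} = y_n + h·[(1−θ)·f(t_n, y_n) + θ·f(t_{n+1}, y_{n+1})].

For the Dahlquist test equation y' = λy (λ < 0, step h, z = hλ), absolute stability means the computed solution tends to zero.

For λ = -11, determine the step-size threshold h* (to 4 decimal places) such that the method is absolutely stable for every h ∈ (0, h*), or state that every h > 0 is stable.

With y'=λy (z=hλ):
  y_{n+1} = y_n + z·[2/3·y_n + 1/3·y_{n+1}] ⇒ (1 − 1/3z)y_{n+1} = (1 + 2/3z)y_n
  ⇒ R(z) = (1 + 2/3z)/(1 − 1/3z).

Need |R(x)|<1, x<0.
x=-1.36: |R|=0.0642
R=−1: 1+2/3x = −1+1/3x ⇒ -1/3x=2 ⇒ x=2/(-1/3)=-6.0000
Confirm numerically:
  x=-5.641: |R|=0.95845 <1
  x=-5.190: |R|=0.90110 <1
  x=-4.522: |R|=0.80351 <1
  x=-3.303: |R|=0.57211 <1
  x=-6.130: |R|=1.01424 >1
  x=-6.090: |R|=1.00990 >1
Interval (-6.0000, 0).

(-6.0000,0); λ=-11 ⇒ h* = (6)/11 = 0.5455.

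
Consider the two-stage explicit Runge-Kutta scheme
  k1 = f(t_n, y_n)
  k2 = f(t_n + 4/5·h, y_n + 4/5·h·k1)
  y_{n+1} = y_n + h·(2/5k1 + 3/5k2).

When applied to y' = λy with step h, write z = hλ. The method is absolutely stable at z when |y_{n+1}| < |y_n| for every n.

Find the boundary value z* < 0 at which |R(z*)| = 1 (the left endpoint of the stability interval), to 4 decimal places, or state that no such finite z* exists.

left endpoint -2.0833.

Test eqn y'=λy, z=hλ:
  k1=λy_n ⇒ h·k1=z·y_n;  k2=λ(1+4/5z)y_n ⇒ h·k2=z(1+4/5z)y_n
  y_{n+1}/y_n = 1 + 2/5z + 3/5z(1+4/5z) = 1 + z + 12/25z²
  Hence R(z) = 1 + z + 12/25z².

Find x<0 with |R(x)|<1.
x=-0.87: |R|=0.4933
R=1: x+12/25x²=0 ⇒ x=−25/12=-2.0833; min R=1−1/(4·12/25)=0.4792>−1
Confirm numerically:
  x=-1.466: |R|=0.56559 <1
  x=-1.438: |R|=0.55457 <1
  x=-1.202: |R|=0.49151 <1
  x=-1.143: |R|=0.48410 <1
  x=-2.646: |R|=1.71463 >1
  x=-2.510: |R|=1.51405 >1
  x=-2.402: |R|=1.36741 >1
Stable set (-2.0833, 0).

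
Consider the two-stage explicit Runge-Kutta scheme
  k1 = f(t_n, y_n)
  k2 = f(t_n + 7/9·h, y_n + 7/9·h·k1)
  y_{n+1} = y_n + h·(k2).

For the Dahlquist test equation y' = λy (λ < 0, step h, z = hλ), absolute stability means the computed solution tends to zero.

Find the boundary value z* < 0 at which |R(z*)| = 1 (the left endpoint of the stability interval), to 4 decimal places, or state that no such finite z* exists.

left endpoint -1.2857.

With y'=λy (z=hλ):
  k1=λy_n ⇒ h·k1=z·y_n;  k2=λ(1+7/9z)y_n ⇒ h·k2=z(1+7/9z)y_n
  y_{n+1}/y_n = 1 + z(1+7/9z) = 1 + z + 7/9z²
  so R(z) = 1 + z + 7/9z².

Boundary: |R(x)|=1, x<0.
x=-0.48: |R|=0.6992
R=1: x+7/9x²=0 ⇒ x=−9/7=-1.2857; min R=1−1/(4·7/9)=0.6786>−1
Confirm numerically:
  x=-1.062: |R|=0.81521 <1
  x=-0.717: |R|=0.68285 <1
  x=-0.559: |R|=0.68404 <1
  x=-1.428: |R|=1.15803 >1
  x=-1.328: |R|=1.04368 >1
Interval (-1.2857, 0).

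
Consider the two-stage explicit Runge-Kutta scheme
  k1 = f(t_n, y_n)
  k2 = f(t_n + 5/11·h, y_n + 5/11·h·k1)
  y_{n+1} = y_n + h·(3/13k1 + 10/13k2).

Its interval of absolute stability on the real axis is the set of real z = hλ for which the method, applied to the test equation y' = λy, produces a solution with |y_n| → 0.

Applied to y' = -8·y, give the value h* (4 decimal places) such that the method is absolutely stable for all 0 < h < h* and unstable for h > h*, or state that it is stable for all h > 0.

(-2.8600,0); λ=-8 ⇒ h* = (143/50)/8 = 0.3575.

Test eqn y'=λy, z=hλ:
  k1=λy_n ⇒ h·k1=z·y_n;  k2=λ(1+5/11z)y_n ⇒ h·k2=z(1+5/11z)y_n
  y_{n+1}/y_n = 1 + 3/13z + 10/13z(1+5/11z) = 1 + z + 50/143z²
  so R(z) = 1 + z + 50/143z².

Need |R(x)|<1, x<0.
x=-1.34: |R|=0.2878
R=1: x+50/143x²=0 ⇒ x=−143/50=-2.8600; min R=1−1/(4·50/143)=0.2850>−1
Confirm numerically:
  x=-2.771: |R|=0.91377 <1
  x=-2.324: |R|=0.56445 <1
  x=-1.273: |R|=0.29362 <1
  x=-3.405: |R|=1.64885 >1
  x=-3.371: |R|=1.60230 >1
  x=-3.189: |R|=1.36685 >1
Interval (-2.8600, 0).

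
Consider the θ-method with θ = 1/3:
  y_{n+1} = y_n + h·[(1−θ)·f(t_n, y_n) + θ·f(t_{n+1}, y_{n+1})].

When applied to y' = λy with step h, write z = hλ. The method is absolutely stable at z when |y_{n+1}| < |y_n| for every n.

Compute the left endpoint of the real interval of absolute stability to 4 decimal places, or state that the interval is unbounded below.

z* = -6.0000.

Set f=λy, z=hλ:
  y_{n+1} = y_n + z·[2/3·y_n + 1/3·y_{n+1}] ⇒ (1 − 1/3z)y_{n+1} = (1 + 2/3z)y_n
  ⇒ R(z) = (1 + 2/3z)/(1 − 1/3z).

Find x<0 with |R(x)|<1.
x=-1.44: |R|=0.0270
R=−1: 1+2/3x = −1+1/3x ⇒ -1/3x=2 ⇒ x=2/(-1/3)=-6.0000
Confirm numerically:
  x=-5.714: |R|=0.96718 <1
  x=-2.891: |R|=0.47225 <1
  x=-2.735: |R|=0.43069 <1
  x=-2.657: |R|=0.40905 <1
  x=-6.400: |R|=1.04255 >1
  x=-6.200: |R|=1.02174 >1
  x=-6.139: |R|=1.01521 >1
Interval (-6.0000, 0).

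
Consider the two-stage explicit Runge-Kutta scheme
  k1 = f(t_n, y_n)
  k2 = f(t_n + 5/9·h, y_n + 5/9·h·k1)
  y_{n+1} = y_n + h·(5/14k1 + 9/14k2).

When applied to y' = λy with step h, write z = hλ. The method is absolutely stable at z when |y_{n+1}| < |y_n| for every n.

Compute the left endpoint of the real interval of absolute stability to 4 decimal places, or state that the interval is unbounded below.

left endpoint -2.8000.

Set f=λy, z=hλ:
  k1=λy_n ⇒ h·k1=z·y_n;  k2=λ(1+5/9z)y_n ⇒ h·k2=z(1+5/9z)y_n
  y_{n+1}/y_n = 1 + 5/14z + 9/14z(1+5/9z) = 1 + z + 5/14z²
  R(z) = 1 + z + 5/14z².

Boundary: |R(x)|=1, x<0.
x=-1.29: |R|=0.3043
R=1: x+5/14x²=0 ⇒ x=−14/5=-2.8000; min R=1−1/(4·5/14)=0.3000>−1
Confirm numerically:
  x=-1.671: |R|=0.32623 <1
  x=-1.554: |R|=0.30847 <1
  x=-1.416: |R|=0.30009 <1
  x=-1.297: |R|=0.30379 <1
  x=-3.132: |R|=1.37137 >1
  x=-3.088: |R|=1.31762 >1
Stable set (-2.8000, 0).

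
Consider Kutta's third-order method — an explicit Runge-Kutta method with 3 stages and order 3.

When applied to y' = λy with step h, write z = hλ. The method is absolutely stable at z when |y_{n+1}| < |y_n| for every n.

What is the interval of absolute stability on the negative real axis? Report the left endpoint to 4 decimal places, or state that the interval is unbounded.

z∈(-2.5127,0).

Test eqn y'=λy, z=hλ:
  order 3, 3-stage ⇒ R(z)=1+z+z^2/2+z^3/6
  (e.g. R(-0.52)=0.59177, |R|=0.59177)

Boundary: |R(x)|=1, x<0.
x=-0.52: |R|=0.5918
|R(-2.73)|=1.3946 |R(-0.6)|=0.5440 |R(-0.51)|=0.5979
Bisect:
  x_lo=-3.1182 |R|=2.3097  x_hi=-0.3780 |R|=0.6844
  mid=-1.74811 |R|=0.11051 →hi
  mid=-2.43316 |R|=0.87385 →hi
  mid=-2.77568 |R|=1.48763 →lo
  mid=-2.60442 |R|=1.15721 →lo
  mid=-2.51879 |R|=1.00996 →lo
  mid=-2.47597 |R|=0.94055 →hi
  mid=-2.49738 |R|=0.97491 →hi
  mid=-2.50808 |R|=0.99235 →hi
  mid=-2.51343 |R|=1.00113 →lo
  mid=-2.51076 |R|=0.99674 →hi
  ...
  [-2.51276,-2.51260] ⇒ x*=-2.5127
Stable set (-2.5127, 0).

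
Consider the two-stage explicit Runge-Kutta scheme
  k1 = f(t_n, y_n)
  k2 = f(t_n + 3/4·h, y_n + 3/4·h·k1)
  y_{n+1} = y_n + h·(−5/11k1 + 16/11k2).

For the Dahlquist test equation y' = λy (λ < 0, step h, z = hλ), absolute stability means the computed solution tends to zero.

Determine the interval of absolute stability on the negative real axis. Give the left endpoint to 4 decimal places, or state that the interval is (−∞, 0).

z∈(-0.9167,0).

Test eqn y'=λy, z=hλ:
  k1=λy_n ⇒ h·k1=z·y_n;  k2=λ(1+3/4z)y_n ⇒ h·k2=z(1+3/4z)y_n
  y_{n+1}/y_n = 1 − 5/11z + 16/11z(1+3/4z) = 1 + z + 12/11z²
  R(z) = 1 + z + 12/11z².

Find x<0 with |R(x)|<1.
x=-0.53: |R|=0.7764
R=1: x+12/11x²=0 ⇒ x=−11/12=-0.9167; min R=1−1/(4·12/11)=0.7708>−1
Confirm numerically:
  x=-0.760: |R|=0.87011 <1
  x=-0.726: |R|=0.84899 <1
  x=-0.622: |R|=0.80006 <1
  x=-0.403: |R|=0.77417 <1
  x=-1.234: |R|=1.42719 >1
  x=-1.065: |R|=1.17234 >1
  x=-0.987: |R|=1.07573 >1
So |R|<1 on (-0.9167, 0).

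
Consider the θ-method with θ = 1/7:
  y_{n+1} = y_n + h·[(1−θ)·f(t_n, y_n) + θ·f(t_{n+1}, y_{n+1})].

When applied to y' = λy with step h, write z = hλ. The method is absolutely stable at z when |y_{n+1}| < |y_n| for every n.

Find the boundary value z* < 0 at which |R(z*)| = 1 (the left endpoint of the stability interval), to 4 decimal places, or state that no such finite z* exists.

Set f=λy, z=hλ:
  y_{n+1} = y_n + z·[6/7·y_n + 1/7·y_{n+1}] ⇒ (1 − 1/7z)y_{n+1} = (1 + 6/7z)y_n
  ⇒ R(z) = (1 + 6/7z)/(1 − 1/7z).

Solve |R(x)|<1 on ℝ⁻.
x=-0.59: |R|=0.4559
R=−1: 1+6/7x = −1+1/7x ⇒ -5/7x=2 ⇒ x=2/(-5/7)=-2.8000
Confirm numerically:
  x=-2.323: |R|=0.74418 <1
  x=-2.273: |R|=0.71584 <1
  x=-1.312: |R|=0.10491 <1
  x=-3.347: |R|=1.26433 >1
  x=-3.099: |R|=1.14803 >1
  x=-3.048: |R|=1.12341 >1
Stable set (-2.8000, 0).

z* = -2.8000.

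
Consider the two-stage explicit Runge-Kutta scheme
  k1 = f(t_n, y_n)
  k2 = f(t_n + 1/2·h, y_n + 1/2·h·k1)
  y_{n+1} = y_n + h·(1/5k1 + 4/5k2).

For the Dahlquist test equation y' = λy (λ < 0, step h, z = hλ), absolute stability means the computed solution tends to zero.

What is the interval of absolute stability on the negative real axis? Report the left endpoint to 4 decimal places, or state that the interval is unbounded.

Set f=λy, z=hλ:
  k1=λy_n ⇒ h·k1=z·y_n;  k2=λ(1+1/2z)y_n ⇒ h·k2=z(1+1/2z)y_n
  y_{n+1}/y_n = 1 + 1/5z + 4/5z(1+1/2z) = 1 + z + 2/5z²
  R(z) = 1 + z + 2/5z².

Find x<0 with |R(x)|<1.
x=-1.38: |R|=0.3818
R=1: x+2/5x²=0 ⇒ x=−5/2=-2.5000; min R=1−1/(4·2/5)=0.3750>−1
Confirm numerically:
  x=-1.423: |R|=0.38697 <1
  x=-1.072: |R|=0.38767 <1
  x=-1.039: |R|=0.39281 <1
  x=-2.881: |R|=1.43906 >1
  x=-2.799: |R|=1.33476 >1
  x=-2.743: |R|=1.26662 >1
Interval (-2.5000, 0).

(-2.5000, 0).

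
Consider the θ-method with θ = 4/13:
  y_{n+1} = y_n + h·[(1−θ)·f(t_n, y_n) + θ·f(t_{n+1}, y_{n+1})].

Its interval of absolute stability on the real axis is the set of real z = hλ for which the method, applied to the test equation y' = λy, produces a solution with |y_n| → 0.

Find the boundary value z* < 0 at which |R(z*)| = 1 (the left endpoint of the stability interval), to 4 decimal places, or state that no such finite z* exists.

Test eqn y'=λy, z=hλ:
  y_{n+1} = y_n + z·[9/13·y_n + 4/13·y_{n+1}] ⇒ (1 − 4/13z)y_{n+1} = (1 + 9/13z)y_n
  Hence R(z) = (1 + 9/13z)/(1 − 4/13z).

Boundary: |R(x)|=1, x<0.
x=-1.01: |R|=0.2295
R=−1: 1+9/13x = −1+4/13x ⇒ -5/13x=2 ⇒ x=2/(-5/13)=-5.2000
Confirm numerically:
  x=-5.018: |R|=0.97248 <1
  x=-4.410: |R|=0.87108 <1
  x=-3.624: |R|=0.71341 <1
  x=-3.411: |R|=0.66428 <1
  x=-5.655: |R|=1.06387 >1
  x=-5.582: |R|=1.05406 >1
  x=-5.435: |R|=1.03382 >1
So |R|<1 on (-5.2000, 0).

z* = -5.2000.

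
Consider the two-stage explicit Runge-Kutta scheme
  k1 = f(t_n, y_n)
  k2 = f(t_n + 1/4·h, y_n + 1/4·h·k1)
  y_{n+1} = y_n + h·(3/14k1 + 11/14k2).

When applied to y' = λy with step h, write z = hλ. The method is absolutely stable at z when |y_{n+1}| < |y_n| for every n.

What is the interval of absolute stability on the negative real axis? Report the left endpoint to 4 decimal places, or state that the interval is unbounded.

With y'=λy (z=hλ):
  k1=λy_n ⇒ h·k1=z·y_n;  k2=λ(1+1/4z)y_n ⇒ h·k2=z(1+1/4z)y_n
  y_{n+1}/y_n = 1 + 3/14z + 11/14z(1+1/4z) = 1 + z + 11/56z²
  ⇒ R(z) = 1 + z + 11/56z².

Boundary: |R(x)|=1, x<0.
x=-0.94: |R|=0.2336
R=1: x+11/56x²=0 ⇒ x=−56/11=-5.0909; min R=1−1/(4·11/56)=-0.2727>−1
Confirm numerically:
  x=-4.455: |R|=0.44352 <1
  x=-3.893: |R|=0.08396 <1
  x=-2.971: |R|=0.23716 <1
  x=-2.778: |R|=0.26210 <1
  x=-5.372: |R|=1.29661 >1
  x=-5.215: |R|=1.12712 >1
So |R|<1 on (-5.0909, 0).

z∈(-5.0909,0).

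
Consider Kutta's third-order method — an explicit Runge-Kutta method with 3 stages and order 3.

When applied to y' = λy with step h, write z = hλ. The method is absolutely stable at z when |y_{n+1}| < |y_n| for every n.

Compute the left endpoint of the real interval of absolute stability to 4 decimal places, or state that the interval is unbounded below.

left endpoint -2.5127.

With y'=λy (z=hλ):
  order 3, 3-stage ⇒ R(z)=1+z+z^2/2+z^3/6
  (e.g. R(-0.5)=0.60417, |R|=0.60417)

Need |R(x)|<1, x<0.
x=-0.5: |R|=0.6042
|R(-1.68)|=0.0591 |R(-1.29)|=0.1843 |R(-0.62)|=0.5325
Bisect:
  x_lo=-2.9507 |R|=1.8791  x_hi=-0.2752 |R|=0.7592
  mid=-1.61291 |R|=0.01150 →hi
  mid=-2.28179 |R|=0.65856 →hi
  mid=-2.61623 |R|=1.17844 →lo
  mid=-2.44901 |R|=0.89824 →hi
  mid=-2.53262 |R|=1.03298 →lo
  mid=-2.49082 |R|=0.96431 →hi
  mid=-2.51172 |R|=0.99831 →hi
  ...
  [-2.51286,-2.51270] ⇒ x*=-2.5127
Stable set (-2.5127, 0).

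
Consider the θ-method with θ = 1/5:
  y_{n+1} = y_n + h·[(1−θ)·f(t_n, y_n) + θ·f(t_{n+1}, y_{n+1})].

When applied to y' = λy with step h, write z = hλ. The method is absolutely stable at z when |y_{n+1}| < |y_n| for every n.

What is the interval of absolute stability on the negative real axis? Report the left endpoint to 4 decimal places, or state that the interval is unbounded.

(-3.3333, 0).

On y'=λy, z=hλ:
  y_{n+1} = y_n + z·[4/5·y_n + 1/5·y_{n+1}] ⇒ (1 − 1/5z)y_{n+1} = (1 + 4/5z)y_n
  ⇒ R(z) = (1 + 4/5z)/(1 − 1/5z).

Solve |R(x)|<1 on ℝ⁻.
x=-1.12: |R|=0.0850
R=−1: 1+4/5x = −1+1/5x ⇒ -3/5x=2 ⇒ x=2/(-3/5)=-3.3333
Confirm numerically:
  x=-3.218: |R|=0.95790 <1
  x=-3.012: |R|=0.87968 <1
  x=-1.547: |R|=0.18146 <1
  x=-3.905: |R|=1.19259 >1
  x=-3.599: |R|=1.09269 >1
  x=-3.421: |R|=1.03123 >1
So |R|<1 on (-3.3333, 0).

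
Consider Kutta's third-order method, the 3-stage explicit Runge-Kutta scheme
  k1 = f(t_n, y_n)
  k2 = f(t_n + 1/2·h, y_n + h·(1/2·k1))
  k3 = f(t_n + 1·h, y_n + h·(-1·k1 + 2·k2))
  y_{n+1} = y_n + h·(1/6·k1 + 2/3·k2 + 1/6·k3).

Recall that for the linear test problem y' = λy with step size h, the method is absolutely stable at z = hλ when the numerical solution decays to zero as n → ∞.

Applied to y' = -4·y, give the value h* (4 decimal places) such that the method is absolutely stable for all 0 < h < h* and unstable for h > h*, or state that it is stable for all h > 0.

With y'=λy (z=hλ):
  order 3, 3-stage ⇒ R(z)=1+z+z^2/2+z^3/6
  (e.g. R(-0.51)=0.59794, |R|=0.59794)

Boundary: |R(x)|=1, x<0.
x=-0.51: |R|=0.5979
|R(-2.42)|=0.8539 |R(-2.09)|=0.4275 |R(-2.07)|=0.4058
Bisect:
  x_lo=-3.3402 |R|=2.9729  x_hi=-0.1652 |R|=0.8477
  mid=-1.75268 |R|=0.11408 →hi
  mid=-2.54645 |R|=1.05628 →lo
  mid=-2.14957 |R|=0.49464 →hi
  mid=-2.34801 |R|=0.74892 →hi
  mid=-2.44723 |R|=0.89548 →hi
  mid=-2.49684 |R|=0.97404 →hi
  mid=-2.52165 |R|=1.01469 →lo
  ...
  [-2.51293,-2.51273] ⇒ x*=-2.5127
Stable set (-2.5127, 0).

(-2.5127,0); λ=-4 ⇒ h* = 0.6282.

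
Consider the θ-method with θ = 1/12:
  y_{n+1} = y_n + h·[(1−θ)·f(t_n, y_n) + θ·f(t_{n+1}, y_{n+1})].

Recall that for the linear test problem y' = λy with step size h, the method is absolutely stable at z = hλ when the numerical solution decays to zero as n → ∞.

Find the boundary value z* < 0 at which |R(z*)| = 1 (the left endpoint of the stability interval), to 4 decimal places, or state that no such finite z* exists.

z* = -2.4000.

On y'=λy, z=hλ:
  y_{n+1} = y_n + z·[11/12·y_n + 1/12·y_{n+1}] ⇒ (1 − 1/12z)y_{n+1} = (1 + 11/12z)y_n
  Hence R(z) = (1 + 11/12z)/(1 − 1/12z).

Need |R(x)|<1, x<0.
x=-0.36: |R|=0.6505
R=−1: 1+11/12x = −1+1/12x ⇒ -5/6x=2 ⇒ x=2/(-5/6)=-2.4000
Confirm numerically:
  x=-2.116: |R|=0.79881 <1
  x=-1.638: |R|=0.44127 <1
  x=-1.126: |R|=0.02941 <1
  x=-2.956: |R|=1.37176 >1
  x=-2.615: |R|=1.14711 >1
Stable set (-2.4000, 0).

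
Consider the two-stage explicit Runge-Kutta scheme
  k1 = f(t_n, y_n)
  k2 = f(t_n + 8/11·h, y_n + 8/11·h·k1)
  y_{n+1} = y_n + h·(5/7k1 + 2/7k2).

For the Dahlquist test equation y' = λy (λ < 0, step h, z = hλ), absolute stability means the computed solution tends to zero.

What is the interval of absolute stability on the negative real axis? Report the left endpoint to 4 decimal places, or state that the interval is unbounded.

z∈(-4.8125,0).

On y'=λy, z=hλ:
  k1=λy_n ⇒ h·k1=z·y_n;  k2=λ(1+8/11z)y_n ⇒ h·k2=z(1+8/11z)y_n
  y_{n+1}/y_n = 1 + 5/7z + 2/7z(1+8/11z) = 1 + z + 16/77z²
  so R(z) = 1 + z + 16/77z².

Find x<0 with |R(x)|<1.
x=-0.53: |R|=0.5284
R=1: x+16/77x²=0 ⇒ x=−77/16=-4.8125; min R=1−1/(4·16/77)=-0.2031>−1
Confirm numerically:
  x=-4.598: |R|=0.79506 <1
  x=-3.560: |R|=0.07348 <1
  x=-3.551: |R|=0.06918 <1
  x=-2.240: |R|=0.19738 <1
  x=-5.270: |R|=1.50099 >1
  x=-4.874: |R|=1.06229 >1
So |R|<1 on (-4.8125, 0).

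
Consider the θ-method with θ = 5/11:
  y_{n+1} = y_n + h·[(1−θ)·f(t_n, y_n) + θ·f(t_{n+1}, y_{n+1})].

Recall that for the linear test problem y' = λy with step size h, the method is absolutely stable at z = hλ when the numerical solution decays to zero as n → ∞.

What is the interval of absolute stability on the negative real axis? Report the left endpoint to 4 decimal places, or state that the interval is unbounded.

z∈(-22.0000,0).

Set f=λy, z=hλ:
  y_{n+1} = y_n + z·[6/11·y_n + 5/11·y_{n+1}] ⇒ (1 − 5/11z)y_{n+1} = (1 + 6/11z)y_n
  R(z) = (1 + 6/11z)/(1 − 5/11z).

Boundary: |R(x)|=1, x<0.
x=-0.38: |R|=0.6760
R=−1: 1+6/11x = −1+5/11x ⇒ -1/11x=2 ⇒ x=2/(-1/11)=-22.0000
Confirm numerically:
  x=-21.169: |R|=0.99289 <1
  x=-20.258: |R|=0.98449 <1
  x=-15.024: |R|=0.91900 <1
  x=-9.054: |R|=0.76993 <1
  x=-22.563: |R|=1.00455 >1
  x=-22.408: |R|=1.00332 >1
So |R|<1 on (-22.0000, 0).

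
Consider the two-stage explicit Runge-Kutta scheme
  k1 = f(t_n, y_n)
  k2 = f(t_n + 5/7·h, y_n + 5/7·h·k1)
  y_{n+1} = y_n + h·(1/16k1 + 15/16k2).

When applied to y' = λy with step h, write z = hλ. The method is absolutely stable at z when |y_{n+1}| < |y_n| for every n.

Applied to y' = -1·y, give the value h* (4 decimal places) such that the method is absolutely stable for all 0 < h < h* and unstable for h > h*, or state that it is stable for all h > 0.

(-1.4933,0); λ=-1 ⇒ h* = (112/75)/1 = 1.4933.

On y'=λy, z=hλ:
  k1=λy_n ⇒ h·k1=z·y_n;  k2=λ(1+5/7z)y_n ⇒ h·k2=z(1+5/7z)y_n
  y_{n+1}/y_n = 1 + 1/16z + 15/16z(1+5/7z) = 1 + z + 75/112z²
  R(z) = 1 + z + 75/112z².

Find x<0 with |R(x)|<1.
x=-1.36: |R|=0.8786
R=1: x+75/112x²=0 ⇒ x=−112/75=-1.4933; min R=1−1/(4·75/112)=0.6267>−1
Confirm numerically:
  x=-0.949: |R|=0.65408 <1
  x=-0.938: |R|=0.65118 <1
  x=-0.647: |R|=0.63332 <1
  x=-1.899: |R|=1.51587 >1
  x=-1.826: |R|=1.40677 >1
  x=-1.659: |R|=1.18405 >1
Stable set (-1.4933, 0).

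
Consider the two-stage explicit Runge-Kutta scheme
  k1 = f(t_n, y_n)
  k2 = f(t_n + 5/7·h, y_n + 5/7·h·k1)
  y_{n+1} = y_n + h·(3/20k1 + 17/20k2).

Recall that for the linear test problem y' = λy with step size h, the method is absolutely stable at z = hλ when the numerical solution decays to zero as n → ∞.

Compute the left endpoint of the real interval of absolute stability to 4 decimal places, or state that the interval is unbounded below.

Test eqn y'=λy, z=hλ:
  k1=λy_n ⇒ h·k1=z·y_n;  k2=λ(1+5/7z)y_n ⇒ h·k2=z(1+5/7z)y_n
  y_{n+1}/y_n = 1 + 3/20z + 17/20z(1+5/7z) = 1 + z + 17/28z²
  ⇒ R(z) = 1 + z + 17/28z².

Find x<0 with |R(x)|<1.
x=-0.57: |R|=0.6273
R=1: x+17/28x²=0 ⇒ x=−28/17=-1.6471; min R=1−1/(4·17/28)=0.5882>−1
Confirm numerically:
  x=-1.319: |R|=0.73728 <1
  x=-1.034: |R|=0.61513 <1
  x=-0.806: |R|=0.58842 <1
  x=-2.187: |R|=1.71695 >1
  x=-1.707: |R|=1.06212 >1
So |R|<1 on (-1.6471, 0).

left endpoint -1.6471.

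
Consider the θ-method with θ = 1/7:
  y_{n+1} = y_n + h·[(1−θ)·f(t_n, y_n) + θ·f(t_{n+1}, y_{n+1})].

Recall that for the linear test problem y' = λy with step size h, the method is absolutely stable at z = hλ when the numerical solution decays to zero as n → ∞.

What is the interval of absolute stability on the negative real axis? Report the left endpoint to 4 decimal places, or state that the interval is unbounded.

z∈(-2.8000,0).

Test eqn y'=λy, z=hλ:
  y_{n+1} = y_n + z·[6/7·y_n + 1/7·y_{n+1}] ⇒ (1 − 1/7z)y_{n+1} = (1 + 6/7z)y_n
  so R(z) = (1 + 6/7z)/(1 − 1/7z).

Find x<0 with |R(x)|<1.
x=-1.28: |R|=0.0821
R=−1: 1+6/7x = −1+1/7x ⇒ -5/7x=2 ⇒ x=2/(-5/7)=-2.8000
Confirm numerically:
  x=-2.582: |R|=0.88625 <1
  x=-2.415: |R|=0.79554 <1
  x=-2.036: |R|=0.57725 <1
  x=-3.164: |R|=1.17906 >1
  x=-3.047: |R|=1.12292 >1
Stable set (-2.8000, 0).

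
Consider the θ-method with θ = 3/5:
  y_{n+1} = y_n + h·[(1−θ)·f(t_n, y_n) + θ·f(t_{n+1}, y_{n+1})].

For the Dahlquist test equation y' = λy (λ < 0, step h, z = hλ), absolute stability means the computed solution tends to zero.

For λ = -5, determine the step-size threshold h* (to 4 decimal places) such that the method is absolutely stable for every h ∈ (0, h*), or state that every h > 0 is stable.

interval (−∞, 0). Any h>0 works for λ=-5.

Test eqn y'=λy, z=hλ:
  y_{n+1} = y_n + z·[2/5·y_n + 3/5·y_{n+1}] ⇒ (1 − 3/5z)y_{n+1} = (1 + 2/5z)y_n
  ⇒ R(z) = (1 + 2/5z)/(1 − 3/5z).

Find x<0 with |R(x)|<1.
x=-1.76: |R|=0.1440
x=-2: |R|=0.0909
x=-10: |R|=0.4286
x=-100: |R|=0.6393
θ=3/5≥1/2 ⇒ |1+2/5x|<|1−3/5x| ∀x<0 ⇒ stable on all of ℝ⁻.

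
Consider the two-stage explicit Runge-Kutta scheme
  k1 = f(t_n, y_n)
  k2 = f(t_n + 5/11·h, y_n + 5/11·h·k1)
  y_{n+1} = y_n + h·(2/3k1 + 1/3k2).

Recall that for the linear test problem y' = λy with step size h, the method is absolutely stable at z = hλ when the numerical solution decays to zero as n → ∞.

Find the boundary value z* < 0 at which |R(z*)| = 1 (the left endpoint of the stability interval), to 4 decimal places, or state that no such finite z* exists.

Test eqn y'=λy, z=hλ:
  k1=λy_n ⇒ h·k1=z·y_n;  k2=λ(1+5/11z)y_n ⇒ h·k2=z(1+5/11z)y_n
  y_{n+1}/y_n = 1 + 2/3z + 1/3z(1+5/11z) = 1 + z + 5/33z²
  Hence R(z) = 1 + z + 5/33z².

Solve |R(x)|<1 on ℝ⁻.
x=-1.35: |R|=0.0739
R=1: x+5/33x²=0 ⇒ x=−33/5=-6.6000; min R=1−1/(4·5/33)=-0.6500>−1
Confirm numerically:
  x=-4.505: |R|=0.43000 <1
  x=-2.916: |R|=0.62766 <1
  x=-2.805: |R|=0.61288 <1
  x=-6.767: |R|=1.17123 >1
  x=-6.673: |R|=1.07381 >1
Interval (-6.6000, 0).

left endpoint -6.6000.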